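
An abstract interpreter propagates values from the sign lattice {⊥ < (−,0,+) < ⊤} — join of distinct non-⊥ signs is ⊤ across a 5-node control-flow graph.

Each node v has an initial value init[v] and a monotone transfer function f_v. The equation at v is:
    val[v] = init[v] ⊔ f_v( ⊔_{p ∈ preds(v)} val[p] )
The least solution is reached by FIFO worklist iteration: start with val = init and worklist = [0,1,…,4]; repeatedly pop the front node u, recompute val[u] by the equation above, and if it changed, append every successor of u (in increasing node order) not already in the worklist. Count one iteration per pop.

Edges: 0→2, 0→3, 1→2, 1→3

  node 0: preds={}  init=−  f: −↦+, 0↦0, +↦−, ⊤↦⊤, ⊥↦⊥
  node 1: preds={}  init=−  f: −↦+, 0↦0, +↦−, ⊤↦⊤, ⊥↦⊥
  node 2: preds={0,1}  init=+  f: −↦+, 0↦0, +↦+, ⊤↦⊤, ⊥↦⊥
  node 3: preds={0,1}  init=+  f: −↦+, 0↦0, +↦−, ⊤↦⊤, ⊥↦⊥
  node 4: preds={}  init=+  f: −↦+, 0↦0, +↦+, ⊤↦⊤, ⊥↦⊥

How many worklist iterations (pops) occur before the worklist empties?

5

Trace (5 dequeues):
  [1] u=0 | in ⊥ | out − | ==
  [2] u=1 | in ⊥ | out − | ==
  [3] u=2 | in − | out + | ==
  [4] u=3 | in − | out + | ==
  [5] u=4 | in ⊥ | out + | ==

Converged values:
  [0] −
  [1] −
  [2] +
  [3] +
  [4] +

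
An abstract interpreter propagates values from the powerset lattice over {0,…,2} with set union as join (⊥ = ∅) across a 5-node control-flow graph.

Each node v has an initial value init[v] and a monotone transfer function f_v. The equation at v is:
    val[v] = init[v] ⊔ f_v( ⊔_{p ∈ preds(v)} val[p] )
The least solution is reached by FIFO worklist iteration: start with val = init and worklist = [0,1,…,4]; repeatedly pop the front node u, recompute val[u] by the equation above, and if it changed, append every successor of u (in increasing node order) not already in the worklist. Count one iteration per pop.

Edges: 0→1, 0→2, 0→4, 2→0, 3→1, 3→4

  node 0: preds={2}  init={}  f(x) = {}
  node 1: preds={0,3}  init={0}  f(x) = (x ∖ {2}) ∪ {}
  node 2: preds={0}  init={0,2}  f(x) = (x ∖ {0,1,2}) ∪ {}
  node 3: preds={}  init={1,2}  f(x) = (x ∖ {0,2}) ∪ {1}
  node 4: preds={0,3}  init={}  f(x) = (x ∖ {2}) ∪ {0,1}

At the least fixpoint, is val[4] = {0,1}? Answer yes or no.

yes

Trace (5 dequeues):
  [1] u=0 | in {0,2} | out {} | ==
  [2] u=1 | in {1,2} | out {0,1} | prev {0} | push {}
  [3] u=2 | in {} | out {0,2} | ==
  [4] u=3 | in {} | out {1,2} | ==
  [5] u=4 | in {1,2} | out {0,1} | prev {} | push {}

Converged values:
  [0] {}
  [1] {0,1}
  [2] {0,2}
  [3] {1,2}
  [4] {0,1}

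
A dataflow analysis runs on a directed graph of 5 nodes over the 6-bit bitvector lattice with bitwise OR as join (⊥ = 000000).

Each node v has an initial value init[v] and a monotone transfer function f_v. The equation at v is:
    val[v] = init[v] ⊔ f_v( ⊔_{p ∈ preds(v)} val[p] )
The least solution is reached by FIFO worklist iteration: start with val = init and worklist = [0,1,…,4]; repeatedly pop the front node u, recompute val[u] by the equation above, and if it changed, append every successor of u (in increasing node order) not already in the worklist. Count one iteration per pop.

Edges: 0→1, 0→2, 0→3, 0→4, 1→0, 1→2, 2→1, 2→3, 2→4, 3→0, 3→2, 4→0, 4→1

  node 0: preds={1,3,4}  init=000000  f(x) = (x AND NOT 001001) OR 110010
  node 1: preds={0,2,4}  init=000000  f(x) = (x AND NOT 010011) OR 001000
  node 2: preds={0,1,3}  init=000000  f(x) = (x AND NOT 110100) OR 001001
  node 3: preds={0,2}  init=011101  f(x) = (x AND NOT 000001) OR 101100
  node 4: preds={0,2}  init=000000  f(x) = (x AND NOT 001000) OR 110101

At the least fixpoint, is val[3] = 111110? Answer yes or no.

no

Trace (8 dequeues):
  [1] u=0 | in 011101 | out 110110 | prev 000000 | push {}
  [2] u=1 | in 110110 | out 101100 | prev 000000 | push {0}
  [3] u=2 | in 111111 | out 001011 | prev 000000 | push {1}
  [4] u=3 | in 111111 | out 111111 | prev 011101 | push {2}
  [5] u=4 | in 111111 | out 110111 | prev 000000 | push {}
  [6] u=0 | in 111111 | out 110110 | ==
  [7] u=1 | in 111111 | out 101100 | ==
  [8] u=2 | in 111111 | out 001011 | ==

Converged values:
  [0] 110110
  [1] 101100
  [2] 001011
  [3] 111111
  [4] 110111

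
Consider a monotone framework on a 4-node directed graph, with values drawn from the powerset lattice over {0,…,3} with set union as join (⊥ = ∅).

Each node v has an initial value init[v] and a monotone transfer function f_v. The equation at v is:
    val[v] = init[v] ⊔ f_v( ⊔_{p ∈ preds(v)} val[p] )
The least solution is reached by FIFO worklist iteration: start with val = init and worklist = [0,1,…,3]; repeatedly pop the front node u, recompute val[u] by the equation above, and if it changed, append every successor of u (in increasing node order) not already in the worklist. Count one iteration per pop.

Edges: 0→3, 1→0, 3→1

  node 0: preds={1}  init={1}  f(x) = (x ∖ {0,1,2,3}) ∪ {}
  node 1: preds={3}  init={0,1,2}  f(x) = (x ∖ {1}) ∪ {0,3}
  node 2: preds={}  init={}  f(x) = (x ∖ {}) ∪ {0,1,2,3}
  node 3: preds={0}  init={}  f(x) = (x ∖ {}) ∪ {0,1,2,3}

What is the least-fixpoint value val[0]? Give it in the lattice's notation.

Trace (6 dequeues):
  [1] u=0 | in {0,1,2} | out {1} | ==
  [2] u=1 | in {} | out {0,1,2,3} | prev {0,1,2} | push {0}
  [3] u=2 | in {} | out {0,1,2,3} | prev {} | push {}
  [4] u=3 | in {1} | out {0,1,2,3} | prev {} | push {1}
  [5] u=0 | in {0,1,2,3} | out {1} | ==
  [6] u=1 | in {0,1,2,3} | out {0,1,2,3} | ==

Converged values:
  [0] {1}
  [1] {0,1,2,3}
  [2] {0,1,2,3}
  [3] {0,1,2,3}

{1}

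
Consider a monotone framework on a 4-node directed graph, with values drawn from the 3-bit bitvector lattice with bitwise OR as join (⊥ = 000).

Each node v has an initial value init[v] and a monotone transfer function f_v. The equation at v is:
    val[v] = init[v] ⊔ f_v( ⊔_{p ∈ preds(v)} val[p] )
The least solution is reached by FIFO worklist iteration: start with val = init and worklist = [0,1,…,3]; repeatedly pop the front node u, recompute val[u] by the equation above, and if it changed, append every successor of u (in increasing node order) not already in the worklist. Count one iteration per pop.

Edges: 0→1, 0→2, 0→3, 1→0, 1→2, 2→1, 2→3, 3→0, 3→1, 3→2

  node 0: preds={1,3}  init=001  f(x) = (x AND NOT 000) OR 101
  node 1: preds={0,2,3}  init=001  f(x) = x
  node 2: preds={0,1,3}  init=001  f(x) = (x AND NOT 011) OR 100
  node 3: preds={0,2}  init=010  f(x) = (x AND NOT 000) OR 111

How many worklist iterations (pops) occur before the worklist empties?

Iteration log — 7 steps:
  step 1. node 0  ⊔preds=011  new=111  old=001  +wl: 
  step 2. node 1  ⊔preds=111  new=111  old=001  +wl: 0
  step 3. node 2  ⊔preds=111  new=101  old=001  +wl: 1
  step 4. node 3  ⊔preds=111  new=111  old=010  +wl: 2
  step 5. node 0  ⊔preds=111  new=111  stable
  step 6. node 1  ⊔preds=111  new=111  stable
  step 7. node 2  ⊔preds=111  new=101  stable

Least fixpoint reached:
  node 0: 111
  node 1: 111
  node 2: 101
  node 3: 111

7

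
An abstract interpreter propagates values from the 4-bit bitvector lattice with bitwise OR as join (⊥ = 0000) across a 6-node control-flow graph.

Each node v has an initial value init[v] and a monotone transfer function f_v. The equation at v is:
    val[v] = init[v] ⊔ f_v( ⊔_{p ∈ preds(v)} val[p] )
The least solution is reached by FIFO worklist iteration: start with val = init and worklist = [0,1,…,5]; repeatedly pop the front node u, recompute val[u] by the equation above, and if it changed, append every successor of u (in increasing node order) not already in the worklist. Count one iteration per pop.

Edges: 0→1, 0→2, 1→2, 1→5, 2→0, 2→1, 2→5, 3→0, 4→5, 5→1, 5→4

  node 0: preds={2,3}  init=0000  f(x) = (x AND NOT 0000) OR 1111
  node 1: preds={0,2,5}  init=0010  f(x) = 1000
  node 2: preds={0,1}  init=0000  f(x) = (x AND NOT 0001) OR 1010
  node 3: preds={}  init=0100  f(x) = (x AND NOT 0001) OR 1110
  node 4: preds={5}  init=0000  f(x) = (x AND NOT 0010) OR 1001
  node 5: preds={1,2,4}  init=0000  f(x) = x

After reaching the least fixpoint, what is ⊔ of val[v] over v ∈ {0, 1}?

1111

Iteration log — 10 steps:
  step 1. node 0  ⊔preds=0100  new=1111  old=0000  +wl: 
  step 2. node 1  ⊔preds=1111  new=1010  old=0010  +wl: 
  step 3. node 2  ⊔preds=1111  new=1110  old=0000  +wl: 0,1
  step 4. node 3  ⊔preds=0000  new=1110  old=0100  +wl: 
  step 5. node 4  ⊔preds=0000  new=1001  old=0000  +wl: 
  step 6. node 5  ⊔preds=1111  new=1111  old=0000  +wl: 4
  step 7. node 0  ⊔preds=1110  new=1111  stable
  step 8. node 1  ⊔preds=1111  new=1010  stable
  step 9. node 4  ⊔preds=1111  new=1101  old=1001  +wl: 5
  step 10. node 5  ⊔preds=1111  new=1111  stable

Least fixpoint reached:
  node 0: 1111
  node 1: 1010
  node 2: 1110
  node 3: 1110
  node 4: 1101
  node 5: 1111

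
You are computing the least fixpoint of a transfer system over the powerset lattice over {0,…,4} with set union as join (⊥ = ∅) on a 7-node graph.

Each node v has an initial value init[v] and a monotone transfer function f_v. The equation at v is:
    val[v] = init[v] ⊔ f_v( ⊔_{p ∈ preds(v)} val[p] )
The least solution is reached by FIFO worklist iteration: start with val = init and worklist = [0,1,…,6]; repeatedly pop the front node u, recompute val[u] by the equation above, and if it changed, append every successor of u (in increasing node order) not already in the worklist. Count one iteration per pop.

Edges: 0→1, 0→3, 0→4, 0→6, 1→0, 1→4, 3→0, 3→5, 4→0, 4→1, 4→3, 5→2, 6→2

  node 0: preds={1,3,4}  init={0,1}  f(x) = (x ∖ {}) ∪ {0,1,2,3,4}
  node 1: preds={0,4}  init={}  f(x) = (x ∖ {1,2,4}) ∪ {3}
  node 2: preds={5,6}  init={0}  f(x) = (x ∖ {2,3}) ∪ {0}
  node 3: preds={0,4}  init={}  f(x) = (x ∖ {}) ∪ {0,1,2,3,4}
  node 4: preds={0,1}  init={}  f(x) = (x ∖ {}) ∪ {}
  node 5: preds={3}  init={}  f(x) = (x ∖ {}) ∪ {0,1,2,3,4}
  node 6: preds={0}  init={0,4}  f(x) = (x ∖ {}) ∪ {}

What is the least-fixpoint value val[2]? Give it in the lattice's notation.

Worklist (11 pops):
  #1 pop 0: in={} → {0,1,2,3,4} (was {0,1}); enqueue []
  #2 pop 1: in={0,1,2,3,4} → {0,3} (was {}); enqueue [0]
  #3 pop 2: in={0,4} → {0,4} (was {0}); enqueue []
  #4 pop 3: in={0,1,2,3,4} → {0,1,2,3,4} (was {}); enqueue []
  #5 pop 4: in={0,1,2,3,4} → {0,1,2,3,4} (was {}); enqueue [1,3]
  #6 pop 5: in={0,1,2,3,4} → {0,1,2,3,4} (was {}); enqueue [2]
  #7 pop 6: in={0,1,2,3,4} → {0,1,2,3,4} (was {0,4}); enqueue []
  #8 pop 0: in={0,1,2,3,4} → {0,1,2,3,4} (no change)
  #9 pop 1: in={0,1,2,3,4} → {0,3} (no change)
  #10 pop 3: in={0,1,2,3,4} → {0,1,2,3,4} (no change)
  #11 pop 2: in={0,1,2,3,4} → {0,1,4} (was {0,4}); enqueue []

Fixpoint:
  val[0] = {0,1,2,3,4}
  val[1] = {0,3}
  val[2] = {0,1,4}
  val[3] = {0,1,2,3,4}
  val[4] = {0,1,2,3,4}
  val[5] = {0,1,2,3,4}
  val[6] = {0,1,2,3,4}

{0,1,4}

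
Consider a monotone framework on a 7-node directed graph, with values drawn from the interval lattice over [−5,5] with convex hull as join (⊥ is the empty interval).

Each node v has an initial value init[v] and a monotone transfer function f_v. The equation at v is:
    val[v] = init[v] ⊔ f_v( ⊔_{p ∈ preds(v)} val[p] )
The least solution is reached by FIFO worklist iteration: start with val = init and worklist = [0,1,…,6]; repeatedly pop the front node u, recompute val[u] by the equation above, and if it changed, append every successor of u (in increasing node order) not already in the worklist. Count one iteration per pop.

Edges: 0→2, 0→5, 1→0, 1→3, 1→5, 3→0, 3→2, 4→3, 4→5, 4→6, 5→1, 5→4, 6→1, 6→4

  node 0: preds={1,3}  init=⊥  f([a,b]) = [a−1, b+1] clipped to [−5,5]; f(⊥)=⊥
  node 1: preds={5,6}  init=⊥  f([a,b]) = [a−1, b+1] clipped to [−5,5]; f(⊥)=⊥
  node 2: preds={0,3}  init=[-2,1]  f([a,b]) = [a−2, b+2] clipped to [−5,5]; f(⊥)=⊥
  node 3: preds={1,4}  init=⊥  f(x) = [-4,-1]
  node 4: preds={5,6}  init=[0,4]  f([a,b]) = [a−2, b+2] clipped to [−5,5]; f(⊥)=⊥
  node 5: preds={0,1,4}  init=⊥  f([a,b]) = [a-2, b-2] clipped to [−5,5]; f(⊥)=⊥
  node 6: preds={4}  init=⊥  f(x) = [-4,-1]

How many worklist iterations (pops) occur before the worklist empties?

Trace (19 dequeues):
  [1] u=0 | in ⊥ | out ⊥ | ==
  [2] u=1 | in ⊥ | out ⊥ | ==
  [3] u=2 | in ⊥ | out [-2,1] | ==
  [4] u=3 | in [0,4] | out [-4,-1] | prev ⊥ | push {0,2}
  [5] u=4 | in ⊥ | out [0,4] | ==
  [6] u=5 | in [0,4] | out [-2,2] | prev ⊥ | push {1,4}
  [7] u=6 | in [0,4] | out [-4,-1] | prev ⊥ | push {}
  [8] u=0 | in [-4,-1] | out [-5,0] | prev ⊥ | push {5}
  [9] u=2 | in [-5,0] | out [-5,2] | prev [-2,1] | push {}
  [10] u=1 | in [-4,2] | out [-5,3] | prev ⊥ | push {0,3}
  [11] u=4 | in [-4,2] | out [-5,4] | prev [0,4] | push {6}
  [12] u=5 | in [-5,4] | out [-5,2] | prev [-2,2] | push {1,4}
  [13] u=0 | in [-5,3] | out [-5,4] | prev [-5,0] | push {2,5}
  [14] u=3 | in [-5,4] | out [-4,-1] | ==
  [15] u=6 | in [-5,4] | out [-4,-1] | ==
  [16] u=1 | in [-5,2] | out [-5,3] | ==
  [17] u=4 | in [-5,2] | out [-5,4] | ==
  [18] u=2 | in [-5,4] | out [-5,5] | prev [-5,2] | push {}
  [19] u=5 | in [-5,4] | out [-5,2] | ==

Converged values:
  [0] [-5,4]
  [1] [-5,3]
  [2] [-5,5]
  [3] [-4,-1]
  [4] [-5,4]
  [5] [-5,2]
  [6] [-4,-1]

19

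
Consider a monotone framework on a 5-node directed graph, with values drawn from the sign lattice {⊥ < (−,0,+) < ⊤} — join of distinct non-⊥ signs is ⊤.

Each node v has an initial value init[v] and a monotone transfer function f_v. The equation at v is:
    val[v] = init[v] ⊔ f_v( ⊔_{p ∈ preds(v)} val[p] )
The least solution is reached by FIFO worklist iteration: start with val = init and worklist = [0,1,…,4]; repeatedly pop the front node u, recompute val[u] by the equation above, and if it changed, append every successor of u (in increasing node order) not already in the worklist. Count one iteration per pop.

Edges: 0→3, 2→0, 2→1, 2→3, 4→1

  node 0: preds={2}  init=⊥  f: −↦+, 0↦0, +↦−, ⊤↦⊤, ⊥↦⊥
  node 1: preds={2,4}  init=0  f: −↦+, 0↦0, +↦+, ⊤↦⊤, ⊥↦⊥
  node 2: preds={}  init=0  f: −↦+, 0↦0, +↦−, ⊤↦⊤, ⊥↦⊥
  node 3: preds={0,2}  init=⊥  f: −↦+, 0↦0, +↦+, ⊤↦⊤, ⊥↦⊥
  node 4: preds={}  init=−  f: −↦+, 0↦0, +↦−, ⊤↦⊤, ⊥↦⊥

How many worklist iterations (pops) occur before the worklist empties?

Worklist (5 pops):
  #1 pop 0: in=0 → 0 (was ⊥); enqueue []
  #2 pop 1: in=⊤ → ⊤ (was 0); enqueue []
  #3 pop 2: in=⊥ → 0 (no change)
  #4 pop 3: in=0 → 0 (was ⊥); enqueue []
  #5 pop 4: in=⊥ → − (no change)

Fixpoint:
  val[0] = 0
  val[1] = ⊤
  val[2] = 0
  val[3] = 0
  val[4] = −

5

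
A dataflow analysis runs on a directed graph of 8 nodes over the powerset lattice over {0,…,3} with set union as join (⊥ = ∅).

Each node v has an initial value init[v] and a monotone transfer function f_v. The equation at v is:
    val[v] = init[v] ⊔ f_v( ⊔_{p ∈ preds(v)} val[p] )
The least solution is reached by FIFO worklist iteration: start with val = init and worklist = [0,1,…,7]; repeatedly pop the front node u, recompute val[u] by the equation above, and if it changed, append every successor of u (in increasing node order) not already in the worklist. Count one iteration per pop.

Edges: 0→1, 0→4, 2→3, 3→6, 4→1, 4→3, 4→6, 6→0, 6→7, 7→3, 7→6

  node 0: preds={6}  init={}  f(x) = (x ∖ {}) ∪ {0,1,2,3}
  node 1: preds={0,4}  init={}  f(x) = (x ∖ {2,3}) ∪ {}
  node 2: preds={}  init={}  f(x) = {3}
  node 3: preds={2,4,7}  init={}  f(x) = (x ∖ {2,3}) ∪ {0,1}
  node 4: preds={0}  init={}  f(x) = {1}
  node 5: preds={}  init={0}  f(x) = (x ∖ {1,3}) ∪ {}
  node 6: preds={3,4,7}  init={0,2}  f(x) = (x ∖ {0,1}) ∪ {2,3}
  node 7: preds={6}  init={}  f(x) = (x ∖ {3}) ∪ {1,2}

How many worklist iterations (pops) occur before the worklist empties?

12

Trace (12 dequeues):
  [1] u=0 | in {0,2} | out {0,1,2,3} | prev {} | push {}
  [2] u=1 | in {0,1,2,3} | out {0,1} | prev {} | push {}
  [3] u=2 | in {} | out {3} | prev {} | push {}
  [4] u=3 | in {3} | out {0,1} | prev {} | push {}
  [5] u=4 | in {0,1,2,3} | out {1} | prev {} | push {1,3}
  [6] u=5 | in {} | out {0} | ==
  [7] u=6 | in {0,1} | out {0,2,3} | prev {0,2} | push {0}
  [8] u=7 | in {0,2,3} | out {0,1,2} | prev {} | push {6}
  [9] u=1 | in {0,1,2,3} | out {0,1} | ==
  [10] u=3 | in {0,1,2,3} | out {0,1} | ==
  [11] u=0 | in {0,2,3} | out {0,1,2,3} | ==
  [12] u=6 | in {0,1,2} | out {0,2,3} | ==

Converged values:
  [0] {0,1,2,3}
  [1] {0,1}
  [2] {3}
  [3] {0,1}
  [4] {1}
  [5] {0}
  [6] {0,2,3}
  [7] {0,1,2}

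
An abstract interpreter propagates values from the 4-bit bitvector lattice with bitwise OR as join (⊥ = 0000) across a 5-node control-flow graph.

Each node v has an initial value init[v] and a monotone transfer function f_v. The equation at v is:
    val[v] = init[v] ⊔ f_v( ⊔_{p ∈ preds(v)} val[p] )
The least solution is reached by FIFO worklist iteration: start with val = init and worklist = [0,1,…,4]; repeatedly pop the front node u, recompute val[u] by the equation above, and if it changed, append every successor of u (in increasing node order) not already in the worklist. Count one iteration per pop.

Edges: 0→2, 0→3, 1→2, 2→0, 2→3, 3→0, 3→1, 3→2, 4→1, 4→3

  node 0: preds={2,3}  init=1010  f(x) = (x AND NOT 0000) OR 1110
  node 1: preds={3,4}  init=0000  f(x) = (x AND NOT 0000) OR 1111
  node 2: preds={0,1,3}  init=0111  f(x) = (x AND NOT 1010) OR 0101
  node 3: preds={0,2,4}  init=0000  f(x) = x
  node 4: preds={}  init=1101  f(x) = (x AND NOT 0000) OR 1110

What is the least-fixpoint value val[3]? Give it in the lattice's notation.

1111

Worklist (9 pops):
  #1 pop 0: in=0111 → 1111 (was 1010); enqueue []
  #2 pop 1: in=1101 → 1111 (was 0000); enqueue []
  #3 pop 2: in=1111 → 0111 (no change)
  #4 pop 3: in=1111 → 1111 (was 0000); enqueue [0,1,2]
  #5 pop 4: in=0000 → 1111 (was 1101); enqueue [3]
  #6 pop 0: in=1111 → 1111 (no change)
  #7 pop 1: in=1111 → 1111 (no change)
  #8 pop 2: in=1111 → 0111 (no change)
  #9 pop 3: in=1111 → 1111 (no change)

Fixpoint:
  val[0] = 1111
  val[1] = 1111
  val[2] = 0111
  val[3] = 1111
  val[4] = 1111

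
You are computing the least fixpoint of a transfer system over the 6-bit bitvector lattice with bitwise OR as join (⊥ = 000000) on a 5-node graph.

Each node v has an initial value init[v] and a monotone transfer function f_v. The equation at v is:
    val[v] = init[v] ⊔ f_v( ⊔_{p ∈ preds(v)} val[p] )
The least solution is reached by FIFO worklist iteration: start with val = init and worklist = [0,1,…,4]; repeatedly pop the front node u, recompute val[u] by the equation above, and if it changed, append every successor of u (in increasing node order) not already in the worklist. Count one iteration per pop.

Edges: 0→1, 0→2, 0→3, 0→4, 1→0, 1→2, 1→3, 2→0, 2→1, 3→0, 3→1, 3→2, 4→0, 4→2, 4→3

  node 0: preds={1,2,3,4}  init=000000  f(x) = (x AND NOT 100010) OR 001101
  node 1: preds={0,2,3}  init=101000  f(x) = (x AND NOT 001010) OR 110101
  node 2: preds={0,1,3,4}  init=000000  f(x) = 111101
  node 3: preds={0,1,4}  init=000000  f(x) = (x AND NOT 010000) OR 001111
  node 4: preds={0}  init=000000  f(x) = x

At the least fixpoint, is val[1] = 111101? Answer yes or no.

yes

Iteration log — 13 steps:
  step 1. node 0  ⊔preds=101000  new=001101  old=000000  +wl: 
  step 2. node 1  ⊔preds=001101  new=111101  old=101000  +wl: 0
  step 3. node 2  ⊔preds=111101  new=111101  old=000000  +wl: 1
  step 4. node 3  ⊔preds=111101  new=101111  old=000000  +wl: 2
  step 5. node 4  ⊔preds=001101  new=001101  old=000000  +wl: 3
  step 6. node 0  ⊔preds=111111  new=011101  old=001101  +wl: 4
  step 7. node 1  ⊔preds=111111  new=111101  stable
  step 8. node 2  ⊔preds=111111  new=111101  stable
  step 9. node 3  ⊔preds=111101  new=101111  stable
  step 10. node 4  ⊔preds=011101  new=011101  old=001101  +wl: 0,2,3
  step 11. node 0  ⊔preds=111111  new=011101  stable
  step 12. node 2  ⊔preds=111111  new=111101  stable
  step 13. node 3  ⊔preds=111101  new=101111  stable

Least fixpoint reached:
  node 0: 011101
  node 1: 111101
  node 2: 111101
  node 3: 101111
  node 4: 011101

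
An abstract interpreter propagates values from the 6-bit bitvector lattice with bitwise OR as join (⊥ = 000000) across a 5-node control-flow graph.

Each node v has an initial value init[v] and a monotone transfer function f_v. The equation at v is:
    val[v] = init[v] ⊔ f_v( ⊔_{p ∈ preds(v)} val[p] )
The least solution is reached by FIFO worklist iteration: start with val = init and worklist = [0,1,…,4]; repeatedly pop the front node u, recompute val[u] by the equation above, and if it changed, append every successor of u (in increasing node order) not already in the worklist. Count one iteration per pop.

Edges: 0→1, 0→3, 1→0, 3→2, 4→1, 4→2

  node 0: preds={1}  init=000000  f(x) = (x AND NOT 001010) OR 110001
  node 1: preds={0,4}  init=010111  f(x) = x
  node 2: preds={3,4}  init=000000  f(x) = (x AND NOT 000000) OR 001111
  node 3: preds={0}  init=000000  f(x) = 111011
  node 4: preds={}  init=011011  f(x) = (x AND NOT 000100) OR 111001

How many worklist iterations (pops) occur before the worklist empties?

8

Trace (8 dequeues):
  [1] u=0 | in 010111 | out 110101 | prev 000000 | push {}
  [2] u=1 | in 111111 | out 111111 | prev 010111 | push {0}
  [3] u=2 | in 011011 | out 011111 | prev 000000 | push {}
  [4] u=3 | in 110101 | out 111011 | prev 000000 | push {2}
  [5] u=4 | in 000000 | out 111011 | prev 011011 | push {1}
  [6] u=0 | in 111111 | out 110101 | ==
  [7] u=2 | in 111011 | out 111111 | prev 011111 | push {}
  [8] u=1 | in 111111 | out 111111 | ==

Converged values:
  [0] 110101
  [1] 111111
  [2] 111111
  [3] 111011
  [4] 111011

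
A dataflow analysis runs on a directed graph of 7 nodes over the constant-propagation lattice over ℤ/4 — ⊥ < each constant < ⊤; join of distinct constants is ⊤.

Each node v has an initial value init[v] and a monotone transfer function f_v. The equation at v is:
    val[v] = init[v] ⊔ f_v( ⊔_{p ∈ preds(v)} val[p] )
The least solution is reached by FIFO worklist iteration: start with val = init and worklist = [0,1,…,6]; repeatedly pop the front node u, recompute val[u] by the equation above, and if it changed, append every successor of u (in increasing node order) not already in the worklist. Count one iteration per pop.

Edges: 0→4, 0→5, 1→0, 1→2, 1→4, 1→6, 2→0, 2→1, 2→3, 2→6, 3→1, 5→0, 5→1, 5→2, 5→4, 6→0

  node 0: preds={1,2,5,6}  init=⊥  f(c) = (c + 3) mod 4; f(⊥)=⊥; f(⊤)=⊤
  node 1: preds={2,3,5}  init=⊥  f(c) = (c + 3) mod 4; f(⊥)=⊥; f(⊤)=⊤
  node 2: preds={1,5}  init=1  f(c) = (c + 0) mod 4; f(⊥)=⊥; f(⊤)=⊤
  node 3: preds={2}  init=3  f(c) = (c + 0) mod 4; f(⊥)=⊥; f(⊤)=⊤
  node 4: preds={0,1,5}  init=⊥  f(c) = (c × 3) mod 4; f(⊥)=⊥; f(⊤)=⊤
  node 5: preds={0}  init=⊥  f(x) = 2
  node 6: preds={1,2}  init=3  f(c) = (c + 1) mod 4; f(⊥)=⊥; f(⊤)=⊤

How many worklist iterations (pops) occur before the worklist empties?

Worklist (11 pops):
  #1 pop 0: in=⊤ → ⊤ (was ⊥); enqueue []
  #2 pop 1: in=⊤ → ⊤ (was ⊥); enqueue [0]
  #3 pop 2: in=⊤ → ⊤ (was 1); enqueue [1]
  #4 pop 3: in=⊤ → ⊤ (was 3); enqueue []
  #5 pop 4: in=⊤ → ⊤ (was ⊥); enqueue []
  #6 pop 5: in=⊤ → 2 (was ⊥); enqueue [2,4]
  #7 pop 6: in=⊤ → ⊤ (was 3); enqueue []
  #8 pop 0: in=⊤ → ⊤ (no change)
  #9 pop 1: in=⊤ → ⊤ (no change)
  #10 pop 2: in=⊤ → ⊤ (no change)
  #11 pop 4: in=⊤ → ⊤ (no change)

Fixpoint:
  val[0] = ⊤
  val[1] = ⊤
  val[2] = ⊤
  val[3] = ⊤
  val[4] = ⊤
  val[5] = 2
  val[6] = ⊤

11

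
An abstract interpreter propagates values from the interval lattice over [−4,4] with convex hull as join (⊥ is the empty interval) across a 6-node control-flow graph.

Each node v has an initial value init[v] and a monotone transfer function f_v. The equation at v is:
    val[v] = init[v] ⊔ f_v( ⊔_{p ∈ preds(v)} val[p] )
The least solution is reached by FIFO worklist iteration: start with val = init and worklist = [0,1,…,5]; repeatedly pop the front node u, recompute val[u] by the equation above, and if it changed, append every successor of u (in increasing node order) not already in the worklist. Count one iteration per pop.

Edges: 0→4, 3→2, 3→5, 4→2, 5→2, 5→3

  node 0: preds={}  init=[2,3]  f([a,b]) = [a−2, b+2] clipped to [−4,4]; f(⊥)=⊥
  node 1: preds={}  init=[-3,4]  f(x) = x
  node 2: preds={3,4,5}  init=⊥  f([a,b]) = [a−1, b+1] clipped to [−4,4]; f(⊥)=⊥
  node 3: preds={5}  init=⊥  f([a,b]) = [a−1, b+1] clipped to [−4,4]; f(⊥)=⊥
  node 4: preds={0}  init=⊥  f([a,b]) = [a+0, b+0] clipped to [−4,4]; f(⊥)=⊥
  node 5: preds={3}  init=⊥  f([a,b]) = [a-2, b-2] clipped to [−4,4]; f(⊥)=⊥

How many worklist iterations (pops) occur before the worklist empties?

Worklist (7 pops):
  #1 pop 0: in=⊥ → [2,3] (no change)
  #2 pop 1: in=⊥ → [-3,4] (no change)
  #3 pop 2: in=⊥ → ⊥ (no change)
  #4 pop 3: in=⊥ → ⊥ (no change)
  #5 pop 4: in=[2,3] → [2,3] (was ⊥); enqueue [2]
  #6 pop 5: in=⊥ → ⊥ (no change)
  #7 pop 2: in=[2,3] → [1,4] (was ⊥); enqueue []

Fixpoint:
  val[0] = [2,3]
  val[1] = [-3,4]
  val[2] = [1,4]
  val[3] = ⊥
  val[4] = [2,3]
  val[5] = ⊥

7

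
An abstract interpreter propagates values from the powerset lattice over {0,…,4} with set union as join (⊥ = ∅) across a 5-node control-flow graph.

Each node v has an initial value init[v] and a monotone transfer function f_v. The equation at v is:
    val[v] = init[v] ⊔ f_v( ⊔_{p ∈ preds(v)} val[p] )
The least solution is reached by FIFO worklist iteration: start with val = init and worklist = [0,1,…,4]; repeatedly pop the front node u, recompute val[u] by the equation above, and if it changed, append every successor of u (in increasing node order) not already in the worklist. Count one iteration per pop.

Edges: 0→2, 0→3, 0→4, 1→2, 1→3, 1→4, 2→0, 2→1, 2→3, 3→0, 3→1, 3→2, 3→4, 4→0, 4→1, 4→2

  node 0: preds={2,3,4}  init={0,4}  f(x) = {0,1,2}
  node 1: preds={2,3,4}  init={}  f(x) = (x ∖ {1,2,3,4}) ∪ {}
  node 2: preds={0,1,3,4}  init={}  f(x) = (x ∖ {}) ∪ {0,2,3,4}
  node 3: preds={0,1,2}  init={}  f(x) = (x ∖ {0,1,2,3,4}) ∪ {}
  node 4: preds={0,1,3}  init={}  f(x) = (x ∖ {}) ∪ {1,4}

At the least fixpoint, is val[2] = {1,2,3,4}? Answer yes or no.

Worklist (10 pops):
  #1 pop 0: in={} → {0,1,2,4} (was {0,4}); enqueue []
  #2 pop 1: in={} → {} (no change)
  #3 pop 2: in={0,1,2,4} → {0,1,2,3,4} (was {}); enqueue [0,1]
  #4 pop 3: in={0,1,2,3,4} → {} (no change)
  #5 pop 4: in={0,1,2,4} → {0,1,2,4} (was {}); enqueue [2]
  #6 pop 0: in={0,1,2,3,4} → {0,1,2,4} (no change)
  #7 pop 1: in={0,1,2,3,4} → {0} (was {}); enqueue [3,4]
  #8 pop 2: in={0,1,2,4} → {0,1,2,3,4} (no change)
  #9 pop 3: in={0,1,2,3,4} → {} (no change)
  #10 pop 4: in={0,1,2,4} → {0,1,2,4} (no change)

Fixpoint:
  val[0] = {0,1,2,4}
  val[1] = {0}
  val[2] = {0,1,2,3,4}
  val[3] = {}
  val[4] = {0,1,2,4}

no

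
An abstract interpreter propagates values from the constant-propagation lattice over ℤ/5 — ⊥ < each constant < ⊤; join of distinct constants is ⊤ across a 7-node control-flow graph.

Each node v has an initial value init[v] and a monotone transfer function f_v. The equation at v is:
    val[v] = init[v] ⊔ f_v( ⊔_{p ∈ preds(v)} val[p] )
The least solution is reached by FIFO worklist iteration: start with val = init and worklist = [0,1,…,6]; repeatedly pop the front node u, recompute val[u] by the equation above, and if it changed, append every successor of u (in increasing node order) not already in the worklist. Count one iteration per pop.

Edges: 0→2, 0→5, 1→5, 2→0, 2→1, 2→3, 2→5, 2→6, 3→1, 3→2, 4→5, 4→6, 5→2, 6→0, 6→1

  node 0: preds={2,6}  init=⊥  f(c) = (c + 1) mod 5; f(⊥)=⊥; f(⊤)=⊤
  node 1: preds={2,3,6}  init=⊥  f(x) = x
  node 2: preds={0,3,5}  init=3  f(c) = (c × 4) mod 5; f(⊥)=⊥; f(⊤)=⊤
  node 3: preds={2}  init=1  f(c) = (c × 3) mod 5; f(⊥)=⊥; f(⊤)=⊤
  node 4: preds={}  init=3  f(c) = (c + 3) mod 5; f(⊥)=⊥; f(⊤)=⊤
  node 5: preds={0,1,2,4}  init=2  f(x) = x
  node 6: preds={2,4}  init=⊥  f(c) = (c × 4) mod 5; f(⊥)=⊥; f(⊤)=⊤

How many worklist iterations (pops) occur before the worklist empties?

11

Iteration log — 11 steps:
  step 1. node 0  ⊔preds=3  new=4  old=⊥  +wl: 
  step 2. node 1  ⊔preds=⊤  new=⊤  old=⊥  +wl: 
  step 3. node 2  ⊔preds=⊤  new=⊤  old=3  +wl: 0,1
  step 4. node 3  ⊔preds=⊤  new=⊤  old=1  +wl: 2
  step 5. node 4  ⊔preds=⊥  new=3  stable
  step 6. node 5  ⊔preds=⊤  new=⊤  old=2  +wl: 
  step 7. node 6  ⊔preds=⊤  new=⊤  old=⊥  +wl: 
  step 8. node 0  ⊔preds=⊤  new=⊤  old=4  +wl: 5
  step 9. node 1  ⊔preds=⊤  new=⊤  stable
  step 10. node 2  ⊔preds=⊤  new=⊤  stable
  step 11. node 5  ⊔preds=⊤  new=⊤  stable

Least fixpoint reached:
  node 0: ⊤
  node 1: ⊤
  node 2: ⊤
  node 3: ⊤
  node 4: 3
  node 5: ⊤
  node 6: ⊤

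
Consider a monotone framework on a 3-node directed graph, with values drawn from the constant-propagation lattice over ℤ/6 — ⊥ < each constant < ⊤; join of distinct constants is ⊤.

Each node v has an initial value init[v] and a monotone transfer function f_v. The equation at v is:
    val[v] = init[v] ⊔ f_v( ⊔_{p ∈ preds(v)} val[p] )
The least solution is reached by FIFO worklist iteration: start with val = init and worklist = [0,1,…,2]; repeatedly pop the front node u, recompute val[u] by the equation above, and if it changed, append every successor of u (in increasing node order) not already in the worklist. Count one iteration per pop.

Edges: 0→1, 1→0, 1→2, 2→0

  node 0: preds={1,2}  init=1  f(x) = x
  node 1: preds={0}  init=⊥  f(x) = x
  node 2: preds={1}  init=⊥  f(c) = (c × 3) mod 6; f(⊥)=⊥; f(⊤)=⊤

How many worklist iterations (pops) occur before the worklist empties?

Iteration log — 8 steps:
  step 1. node 0  ⊔preds=⊥  new=1  stable
  step 2. node 1  ⊔preds=1  new=1  old=⊥  +wl: 0
  step 3. node 2  ⊔preds=1  new=3  old=⊥  +wl: 
  step 4. node 0  ⊔preds=⊤  new=⊤  old=1  +wl: 1
  step 5. node 1  ⊔preds=⊤  new=⊤  old=1  +wl: 0,2
  step 6. node 0  ⊔preds=⊤  new=⊤  stable
  step 7. node 2  ⊔preds=⊤  new=⊤  old=3  +wl: 0
  step 8. node 0  ⊔preds=⊤  new=⊤  stable

Least fixpoint reached:
  node 0: ⊤
  node 1: ⊤
  node 2: ⊤

8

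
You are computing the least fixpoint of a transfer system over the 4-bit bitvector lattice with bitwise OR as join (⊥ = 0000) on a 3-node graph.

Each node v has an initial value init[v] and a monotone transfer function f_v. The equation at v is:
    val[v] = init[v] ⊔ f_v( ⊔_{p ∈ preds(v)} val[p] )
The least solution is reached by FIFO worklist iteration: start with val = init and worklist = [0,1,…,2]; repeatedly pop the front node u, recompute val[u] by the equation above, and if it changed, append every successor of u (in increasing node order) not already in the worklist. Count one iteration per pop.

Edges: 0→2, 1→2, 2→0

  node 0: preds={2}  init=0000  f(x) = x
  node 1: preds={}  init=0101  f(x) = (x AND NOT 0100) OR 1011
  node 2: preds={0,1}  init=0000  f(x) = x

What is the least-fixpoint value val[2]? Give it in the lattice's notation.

Trace (5 dequeues):
  [1] u=0 | in 0000 | out 0000 | ==
  [2] u=1 | in 0000 | out 1111 | prev 0101 | push {}
  [3] u=2 | in 1111 | out 1111 | prev 0000 | push {0}
  [4] u=0 | in 1111 | out 1111 | prev 0000 | push {2}
  [5] u=2 | in 1111 | out 1111 | ==

Converged values:
  [0] 1111
  [1] 1111
  [2] 1111

1111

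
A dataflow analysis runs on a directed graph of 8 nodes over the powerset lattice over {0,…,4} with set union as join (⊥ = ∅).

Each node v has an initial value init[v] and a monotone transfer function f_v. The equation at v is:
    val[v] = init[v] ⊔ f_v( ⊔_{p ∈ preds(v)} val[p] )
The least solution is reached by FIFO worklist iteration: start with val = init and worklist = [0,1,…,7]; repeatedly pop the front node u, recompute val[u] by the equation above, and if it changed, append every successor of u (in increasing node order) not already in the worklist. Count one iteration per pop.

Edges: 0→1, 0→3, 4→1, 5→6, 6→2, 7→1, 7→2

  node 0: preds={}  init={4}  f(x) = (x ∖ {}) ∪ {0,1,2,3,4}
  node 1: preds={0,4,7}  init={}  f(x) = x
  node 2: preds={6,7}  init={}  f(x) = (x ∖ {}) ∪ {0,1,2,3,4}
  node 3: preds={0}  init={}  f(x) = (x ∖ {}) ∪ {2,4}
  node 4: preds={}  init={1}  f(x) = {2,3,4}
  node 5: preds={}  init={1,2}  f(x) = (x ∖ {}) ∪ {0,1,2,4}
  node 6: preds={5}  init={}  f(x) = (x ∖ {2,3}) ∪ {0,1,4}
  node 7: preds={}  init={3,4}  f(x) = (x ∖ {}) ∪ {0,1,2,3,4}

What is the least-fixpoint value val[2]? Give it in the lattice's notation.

{0,1,2,3,4}

Worklist (10 pops):
  #1 pop 0: in={} → {0,1,2,3,4} (was {4}); enqueue []
  #2 pop 1: in={0,1,2,3,4} → {0,1,2,3,4} (was {}); enqueue []
  #3 pop 2: in={3,4} → {0,1,2,3,4} (was {}); enqueue []
  #4 pop 3: in={0,1,2,3,4} → {0,1,2,3,4} (was {}); enqueue []
  #5 pop 4: in={} → {1,2,3,4} (was {1}); enqueue [1]
  #6 pop 5: in={} → {0,1,2,4} (was {1,2}); enqueue []
  #7 pop 6: in={0,1,2,4} → {0,1,4} (was {}); enqueue [2]
  #8 pop 7: in={} → {0,1,2,3,4} (was {3,4}); enqueue []
  #9 pop 1: in={0,1,2,3,4} → {0,1,2,3,4} (no change)
  #10 pop 2: in={0,1,2,3,4} → {0,1,2,3,4} (no change)

Fixpoint:
  val[0] = {0,1,2,3,4}
  val[1] = {0,1,2,3,4}
  val[2] = {0,1,2,3,4}
  val[3] = {0,1,2,3,4}
  val[4] = {1,2,3,4}
  val[5] = {0,1,2,4}
  val[6] = {0,1,4}
  val[7] = {0,1,2,3,4}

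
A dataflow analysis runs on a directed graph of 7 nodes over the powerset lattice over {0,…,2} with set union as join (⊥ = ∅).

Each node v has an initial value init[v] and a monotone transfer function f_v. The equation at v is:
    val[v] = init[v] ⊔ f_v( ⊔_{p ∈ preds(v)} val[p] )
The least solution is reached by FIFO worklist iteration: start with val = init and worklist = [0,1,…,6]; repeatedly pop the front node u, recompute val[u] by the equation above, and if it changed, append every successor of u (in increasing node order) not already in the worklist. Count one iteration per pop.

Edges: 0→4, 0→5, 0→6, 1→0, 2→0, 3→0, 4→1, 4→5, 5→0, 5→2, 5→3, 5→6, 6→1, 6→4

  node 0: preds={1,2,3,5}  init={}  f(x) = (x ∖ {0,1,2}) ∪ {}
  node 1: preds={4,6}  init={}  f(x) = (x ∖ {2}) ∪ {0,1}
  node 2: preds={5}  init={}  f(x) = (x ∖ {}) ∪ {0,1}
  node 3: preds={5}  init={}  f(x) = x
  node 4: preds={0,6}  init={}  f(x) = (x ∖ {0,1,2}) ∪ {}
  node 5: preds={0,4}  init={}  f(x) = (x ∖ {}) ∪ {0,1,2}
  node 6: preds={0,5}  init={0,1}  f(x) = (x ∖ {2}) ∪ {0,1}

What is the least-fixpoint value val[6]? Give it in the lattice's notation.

{0,1}

Trace (11 dequeues):
  [1] u=0 | in {} | out {} | ==
  [2] u=1 | in {0,1} | out {0,1} | prev {} | push {0}
  [3] u=2 | in {} | out {0,1} | prev {} | push {}
  [4] u=3 | in {} | out {} | ==
  [5] u=4 | in {0,1} | out {} | ==
  [6] u=5 | in {} | out {0,1,2} | prev {} | push {2,3}
  [7] u=6 | in {0,1,2} | out {0,1} | ==
  [8] u=0 | in {0,1,2} | out {} | ==
  [9] u=2 | in {0,1,2} | out {0,1,2} | prev {0,1} | push {0}
  [10] u=3 | in {0,1,2} | out {0,1,2} | prev {} | push {}
  [11] u=0 | in {0,1,2} | out {} | ==

Converged values:
  [0] {}
  [1] {0,1}
  [2] {0,1,2}
  [3] {0,1,2}
  [4] {}
  [5] {0,1,2}
  [6] {0,1}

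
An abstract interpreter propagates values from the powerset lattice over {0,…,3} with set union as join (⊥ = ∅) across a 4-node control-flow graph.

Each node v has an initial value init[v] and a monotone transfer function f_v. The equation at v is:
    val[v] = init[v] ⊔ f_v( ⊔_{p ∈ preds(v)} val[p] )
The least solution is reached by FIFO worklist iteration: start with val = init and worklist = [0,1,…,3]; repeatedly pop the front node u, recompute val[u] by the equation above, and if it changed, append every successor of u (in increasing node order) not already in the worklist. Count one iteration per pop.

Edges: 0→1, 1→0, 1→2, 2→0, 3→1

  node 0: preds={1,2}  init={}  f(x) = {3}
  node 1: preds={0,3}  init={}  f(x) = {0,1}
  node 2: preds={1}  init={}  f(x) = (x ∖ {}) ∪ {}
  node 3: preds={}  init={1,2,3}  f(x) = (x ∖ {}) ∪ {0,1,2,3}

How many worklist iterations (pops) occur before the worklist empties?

6

Worklist (6 pops):
  #1 pop 0: in={} → {3} (was {}); enqueue []
  #2 pop 1: in={1,2,3} → {0,1} (was {}); enqueue [0]
  #3 pop 2: in={0,1} → {0,1} (was {}); enqueue []
  #4 pop 3: in={} → {0,1,2,3} (was {1,2,3}); enqueue [1]
  #5 pop 0: in={0,1} → {3} (no change)
  #6 pop 1: in={0,1,2,3} → {0,1} (no change)

Fixpoint:
  val[0] = {3}
  val[1] = {0,1}
  val[2] = {0,1}
  val[3] = {0,1,2,3}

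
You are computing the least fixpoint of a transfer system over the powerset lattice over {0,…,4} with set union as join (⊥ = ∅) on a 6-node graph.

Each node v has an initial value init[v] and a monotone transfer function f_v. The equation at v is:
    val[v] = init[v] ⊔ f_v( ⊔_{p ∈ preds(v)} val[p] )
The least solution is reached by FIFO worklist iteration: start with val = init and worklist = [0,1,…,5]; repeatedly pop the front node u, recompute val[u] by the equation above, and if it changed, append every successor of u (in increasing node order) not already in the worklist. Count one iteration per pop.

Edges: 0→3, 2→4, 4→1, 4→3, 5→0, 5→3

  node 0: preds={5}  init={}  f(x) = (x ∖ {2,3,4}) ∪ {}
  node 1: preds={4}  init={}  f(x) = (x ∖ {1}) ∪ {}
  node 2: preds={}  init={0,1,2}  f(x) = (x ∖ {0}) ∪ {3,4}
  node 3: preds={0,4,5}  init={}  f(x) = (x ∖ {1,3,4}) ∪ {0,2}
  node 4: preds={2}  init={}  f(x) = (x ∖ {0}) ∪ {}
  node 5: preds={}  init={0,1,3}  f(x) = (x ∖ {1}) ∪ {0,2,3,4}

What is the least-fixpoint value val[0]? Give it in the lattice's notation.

{0,1}

Iteration log — 9 steps:
  step 1. node 0  ⊔preds={0,1,3}  new={0,1}  old={}  +wl: 
  step 2. node 1  ⊔preds={}  new={}  stable
  step 3. node 2  ⊔preds={}  new={0,1,2,3,4}  old={0,1,2}  +wl: 
  step 4. node 3  ⊔preds={0,1,3}  new={0,2}  old={}  +wl: 
  step 5. node 4  ⊔preds={0,1,2,3,4}  new={1,2,3,4}  old={}  +wl: 1,3
  step 6. node 5  ⊔preds={}  new={0,1,2,3,4}  old={0,1,3}  +wl: 0
  step 7. node 1  ⊔preds={1,2,3,4}  new={2,3,4}  old={}  +wl: 
  step 8. node 3  ⊔preds={0,1,2,3,4}  new={0,2}  stable
  step 9. node 0  ⊔preds={0,1,2,3,4}  new={0,1}  stable

Least fixpoint reached:
  node 0: {0,1}
  node 1: {2,3,4}
  node 2: {0,1,2,3,4}
  node 3: {0,2}
  node 4: {1,2,3,4}
  node 5: {0,1,2,3,4}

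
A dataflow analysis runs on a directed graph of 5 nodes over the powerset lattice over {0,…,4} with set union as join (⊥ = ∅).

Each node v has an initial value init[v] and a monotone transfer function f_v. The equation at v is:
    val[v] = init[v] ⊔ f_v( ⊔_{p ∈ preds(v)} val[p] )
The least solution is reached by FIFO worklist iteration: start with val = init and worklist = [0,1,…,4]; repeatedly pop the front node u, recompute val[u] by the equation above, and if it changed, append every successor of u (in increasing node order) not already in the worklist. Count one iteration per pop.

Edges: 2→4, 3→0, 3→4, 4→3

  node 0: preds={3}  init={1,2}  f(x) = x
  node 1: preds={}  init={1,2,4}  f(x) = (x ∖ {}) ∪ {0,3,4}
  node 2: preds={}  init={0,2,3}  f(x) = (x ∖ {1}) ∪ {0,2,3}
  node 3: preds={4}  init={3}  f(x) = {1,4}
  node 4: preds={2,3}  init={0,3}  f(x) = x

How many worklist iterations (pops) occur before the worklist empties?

7

Trace (7 dequeues):
  [1] u=0 | in {3} | out {1,2,3} | prev {1,2} | push {}
  [2] u=1 | in {} | out {0,1,2,3,4} | prev {1,2,4} | push {}
  [3] u=2 | in {} | out {0,2,3} | ==
  [4] u=3 | in {0,3} | out {1,3,4} | prev {3} | push {0}
  [5] u=4 | in {0,1,2,3,4} | out {0,1,2,3,4} | prev {0,3} | push {3}
  [6] u=0 | in {1,3,4} | out {1,2,3,4} | prev {1,2,3} | push {}
  [7] u=3 | in {0,1,2,3,4} | out {1,3,4} | ==

Converged values:
  [0] {1,2,3,4}
  [1] {0,1,2,3,4}
  [2] {0,2,3}
  [3] {1,3,4}
  [4] {0,1,2,3,4}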